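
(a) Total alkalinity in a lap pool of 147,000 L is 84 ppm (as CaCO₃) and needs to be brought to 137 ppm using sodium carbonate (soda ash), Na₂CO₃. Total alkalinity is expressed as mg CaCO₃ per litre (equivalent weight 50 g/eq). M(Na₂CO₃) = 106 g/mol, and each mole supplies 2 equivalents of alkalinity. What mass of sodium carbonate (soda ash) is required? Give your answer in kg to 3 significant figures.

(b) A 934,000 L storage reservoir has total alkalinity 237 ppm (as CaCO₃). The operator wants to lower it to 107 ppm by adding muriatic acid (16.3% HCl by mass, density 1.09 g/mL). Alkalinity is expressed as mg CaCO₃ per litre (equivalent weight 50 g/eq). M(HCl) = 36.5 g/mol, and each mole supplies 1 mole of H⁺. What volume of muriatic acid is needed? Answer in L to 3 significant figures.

(a) 8.26 kg; (b) 499 L

(a) Alkalinity to add: (137 − 84) = 53 mg/L as CaCO₃ × 147,000 L = 7791 g as CaCO₃.
(a) Equivalents: 7791 g ÷ 50 g/eq = 155.8 eq.
(a) Each mole of Na₂CO₃ supplies 2 eq, so 155.8 / 2 = 77.91 mol.
(a) Mass: 77.91 mol × 106 g/mol = 8258 g.

(b) Alkalinity to neutralize: (237 − 107) = 130 mg/L as CaCO₃ × 934,000 L = 121,400 g as CaCO₃.
(b) Equivalents of H⁺ required: 121,400 ÷ 50 g/eq = 2428 eq = 2428 mol HCl.
(b) Mass of HCl: 2428 × 36.5 = 88,640 g.
(b) Mass of 16.3% solution: 88,640 / 0.163 = 543,800 g.
(b) Volume: 543,800 g ÷ 1.09 g/mL = 498,900 mL.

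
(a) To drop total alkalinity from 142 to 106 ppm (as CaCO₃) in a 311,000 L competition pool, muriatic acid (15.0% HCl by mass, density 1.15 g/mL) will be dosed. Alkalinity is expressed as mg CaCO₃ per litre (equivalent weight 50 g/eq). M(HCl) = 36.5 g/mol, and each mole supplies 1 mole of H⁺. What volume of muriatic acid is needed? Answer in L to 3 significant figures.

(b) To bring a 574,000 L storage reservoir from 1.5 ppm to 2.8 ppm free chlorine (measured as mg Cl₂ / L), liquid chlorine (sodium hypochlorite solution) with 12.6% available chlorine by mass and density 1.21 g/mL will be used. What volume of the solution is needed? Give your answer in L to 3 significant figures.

(a) Alkalinity to neutralize: (142 − 106) = 36 mg/L as CaCO₃ × 311,000 L = 11,200 g as CaCO₃.
(a) Equivalents of H⁺ required: 11,200 ÷ 50 g/eq = 223.9 eq = 223.9 mol HCl.
(a) Mass of HCl: 223.9 × 36.5 = 8173 g.
(a) Mass of 15.0% solution: 8173 / 0.15 = 54,490 g.
(a) Volume: 54,490 g ÷ 1.15 g/mL = 47,380 mL.

(b) Chlorine deficit: 2.8 − 1.5 = 1.3 ppm = 1.3 mg/L as Cl₂.
(b) Cl₂ equivalent needed: 1.3 mg/L × 574,000 L = 746,200 mg = 746.2 g.
(b) Product at 12.6% available chlorine: 746.2 / 0.126 = 5922 g.
(b) Volume at density 1.21 g/mL: 5922 g ÷ 1.21 g/mL = 4894 mL.

(a) 47.4 L; (b) 4.89 L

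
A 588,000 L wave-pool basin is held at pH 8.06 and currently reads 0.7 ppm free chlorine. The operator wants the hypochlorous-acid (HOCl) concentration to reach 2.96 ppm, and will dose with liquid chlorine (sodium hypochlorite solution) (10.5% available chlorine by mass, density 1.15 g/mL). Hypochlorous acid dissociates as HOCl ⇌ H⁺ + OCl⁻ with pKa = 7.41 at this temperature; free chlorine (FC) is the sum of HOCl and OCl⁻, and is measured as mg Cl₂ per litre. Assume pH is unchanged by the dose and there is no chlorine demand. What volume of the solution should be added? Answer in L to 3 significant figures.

75.4 L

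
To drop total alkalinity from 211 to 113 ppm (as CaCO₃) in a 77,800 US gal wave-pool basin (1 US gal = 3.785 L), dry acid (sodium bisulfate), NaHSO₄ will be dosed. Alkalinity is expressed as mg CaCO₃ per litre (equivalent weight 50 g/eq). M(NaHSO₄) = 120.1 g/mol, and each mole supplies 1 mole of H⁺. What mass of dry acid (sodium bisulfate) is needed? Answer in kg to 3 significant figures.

69.3 kg

Volume: 77,800 US gal × 3.785 L/gal = 294,473 L.
Alkalinity to neutralize: (211 − 113) = 98 mg/L as CaCO₃ × 294,473 L = 28,860 g as CaCO₃.
Equivalents of H⁺ required: 28,860 ÷ 50 g/eq = 577.2 eq = 577.2 mol NaHSO₄.
Mass of NaHSO₄: 577.2 × 120.1 = 69,320 g.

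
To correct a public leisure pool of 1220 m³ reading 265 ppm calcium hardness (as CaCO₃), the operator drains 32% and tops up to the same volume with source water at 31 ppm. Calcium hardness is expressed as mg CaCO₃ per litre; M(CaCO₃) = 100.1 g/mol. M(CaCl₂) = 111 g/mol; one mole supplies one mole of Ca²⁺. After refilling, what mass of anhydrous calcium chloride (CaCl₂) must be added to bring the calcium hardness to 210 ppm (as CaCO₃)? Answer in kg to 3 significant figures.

Volume: 1220 m³ = 1,220,000 L.
After draining 32% and refilling: 265 × 0.68 + 31 × 0.32 = 190.12 ppm.
Deficit to target: 210 − 190.12 = 19.88 mg/L.
As CaCO₃: 19.88 mg/L × 1,220,000 L = 24,250 g; ÷ 100.1 = 242.3 mol Ca²⁺.
Mass: 242.3 × 111 = 26,890 g.

26.9 kg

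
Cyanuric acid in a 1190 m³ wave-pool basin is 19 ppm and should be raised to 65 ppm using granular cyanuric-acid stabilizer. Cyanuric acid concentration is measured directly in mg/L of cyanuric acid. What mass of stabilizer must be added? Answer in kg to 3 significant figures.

54.7 kg

Volume: 1190 m³ = 1,190,000 L.
CYA to add: (65 − 19) = 46 mg/L × 1,190,000 L = 54,740 g cyanuric acid.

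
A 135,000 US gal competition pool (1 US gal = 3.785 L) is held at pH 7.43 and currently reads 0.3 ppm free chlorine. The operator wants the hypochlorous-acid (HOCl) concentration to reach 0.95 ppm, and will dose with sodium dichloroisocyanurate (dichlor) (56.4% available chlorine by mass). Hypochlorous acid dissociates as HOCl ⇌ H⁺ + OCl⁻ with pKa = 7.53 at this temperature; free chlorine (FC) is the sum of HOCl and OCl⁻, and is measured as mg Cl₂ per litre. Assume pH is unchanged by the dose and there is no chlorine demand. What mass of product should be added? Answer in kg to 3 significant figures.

Volume: 135,000 US gal × 3.785 L/gal = 510,975 L.
[OCl⁻]/[HOCl] = 10^(pH − pKa) = 10^(7.43 − 7.53) = 0.7943; fraction as HOCl = 1/(1 + 0.7943) = 0.5573.
Free chlorine required for 0.95 ppm HOCl: 0.95 / 0.5573 = 1.705 ppm.
FC to add: 1.705 − 0.3 = 1.405 mg/L as Cl₂.
Cl₂ equivalent: 1.405 mg/L × 510,975 L = 717.7 g.
Product at 56.4% available Cl: 717.7 / 0.564 = 1273 g.

1.27 kg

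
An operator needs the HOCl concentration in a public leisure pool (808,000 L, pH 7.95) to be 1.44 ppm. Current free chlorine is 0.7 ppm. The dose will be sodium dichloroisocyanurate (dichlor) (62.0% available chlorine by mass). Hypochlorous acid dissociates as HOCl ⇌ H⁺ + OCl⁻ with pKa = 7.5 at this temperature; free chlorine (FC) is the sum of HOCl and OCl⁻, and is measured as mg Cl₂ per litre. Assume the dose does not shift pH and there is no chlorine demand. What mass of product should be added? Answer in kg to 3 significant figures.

[OCl⁻]/[HOCl] = 10^(pH − pKa) = 10^(7.95 − 7.5) = 2.818; fraction as HOCl = 1/(1 + 2.818) = 0.2619.
Free chlorine required for 1.44 ppm HOCl: 1.44 / 0.2619 = 5.498 ppm.
FC to add: 5.498 − 0.7 = 4.798 mg/L as Cl₂.
Cl₂ equivalent: 4.798 mg/L × 808,000 L = 3877 g.
Product at 62.0% available Cl: 3877 / 0.62 = 6253 g.

6.25 kg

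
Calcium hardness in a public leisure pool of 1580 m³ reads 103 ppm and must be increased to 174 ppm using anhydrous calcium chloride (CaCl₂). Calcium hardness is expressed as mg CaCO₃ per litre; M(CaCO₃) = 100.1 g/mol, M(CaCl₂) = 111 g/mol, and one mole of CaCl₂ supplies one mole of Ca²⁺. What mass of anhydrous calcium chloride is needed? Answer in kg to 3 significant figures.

124 kg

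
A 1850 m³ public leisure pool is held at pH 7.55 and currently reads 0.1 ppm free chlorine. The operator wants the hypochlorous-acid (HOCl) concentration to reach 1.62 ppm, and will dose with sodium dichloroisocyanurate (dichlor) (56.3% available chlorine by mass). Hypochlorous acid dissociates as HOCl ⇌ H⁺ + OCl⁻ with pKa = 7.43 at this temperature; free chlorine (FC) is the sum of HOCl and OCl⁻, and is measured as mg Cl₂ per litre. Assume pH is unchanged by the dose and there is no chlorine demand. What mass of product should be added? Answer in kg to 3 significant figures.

12.0 kg

Volume: 1850 m³ = 1,850,000 L.
[OCl⁻]/[HOCl] = 10^(pH − pKa) = 10^(7.55 − 7.43) = 1.318; fraction as HOCl = 1/(1 + 1.318) = 0.4314.
Free chlorine required for 1.62 ppm HOCl: 1.62 / 0.4314 = 3.756 ppm.
FC to add: 3.756 − 0.1 = 3.656 mg/L as Cl₂.
Cl₂ equivalent: 3.656 mg/L × 1,850,000 L = 6763 g.
Product at 56.3% available Cl: 6763 / 0.563 = 12,010 g.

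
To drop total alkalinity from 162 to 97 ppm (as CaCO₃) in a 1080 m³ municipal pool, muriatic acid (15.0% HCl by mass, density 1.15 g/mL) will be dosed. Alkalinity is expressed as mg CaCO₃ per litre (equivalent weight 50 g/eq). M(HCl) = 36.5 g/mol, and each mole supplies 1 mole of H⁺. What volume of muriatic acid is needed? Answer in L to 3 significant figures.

Volume: 1080 m³ = 1,080,000 L.
Alkalinity to neutralize: (162 − 97) = 65 mg/L as CaCO₃ × 1,080,000 L = 70,200 g as CaCO₃.
Equivalents of H⁺ required: 70,200 ÷ 50 g/eq = 1404 eq = 1404 mol HCl.
Mass of HCl: 1404 × 36.5 = 51,250 g.
Mass of 15.0% solution: 51,250 / 0.15 = 341,600 g.
Volume: 341,600 g ÷ 1.15 g/mL = 297,100 mL.

297 L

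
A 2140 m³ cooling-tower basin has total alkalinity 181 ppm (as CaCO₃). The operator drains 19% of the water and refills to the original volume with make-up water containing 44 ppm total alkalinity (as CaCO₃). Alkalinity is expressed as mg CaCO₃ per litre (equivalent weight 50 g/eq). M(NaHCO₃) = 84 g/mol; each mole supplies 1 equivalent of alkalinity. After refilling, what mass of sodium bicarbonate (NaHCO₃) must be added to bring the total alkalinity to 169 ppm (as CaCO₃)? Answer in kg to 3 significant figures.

Volume: 2140 m³ = 2,140,000 L.
After draining 19% and refilling: 181 × 0.81 + 44 × 0.19 = 154.97 ppm.
Deficit to target: 169 − 154.97 = 14.03 mg/L.
As CaCO₃: 14.03 mg/L × 2,140,000 L = 30,020 g; ÷ 50 g/eq ÷ 1 = 600.5 mol NaHCO₃.
Mass: 600.5 × 84 = 50,440 g.

50.4 kg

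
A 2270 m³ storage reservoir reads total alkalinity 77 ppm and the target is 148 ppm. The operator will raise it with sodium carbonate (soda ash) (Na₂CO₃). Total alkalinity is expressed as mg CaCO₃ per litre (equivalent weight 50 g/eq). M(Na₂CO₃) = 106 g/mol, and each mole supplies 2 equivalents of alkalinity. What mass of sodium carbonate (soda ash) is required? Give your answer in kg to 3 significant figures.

Volume: 2270 m³ = 2,270,000 L.
Alkalinity to add: (148 − 77) = 71 mg/L as CaCO₃ × 2,270,000 L = 161,200 g as CaCO₃.
Equivalents: 161,200 g ÷ 50 g/eq = 3223 eq.
Each mole of Na₂CO₃ supplies 2 eq, so 3223 / 2 = 1612 mol.
Mass: 1612 mol × 106 g/mol = 170,800 g.

171 kg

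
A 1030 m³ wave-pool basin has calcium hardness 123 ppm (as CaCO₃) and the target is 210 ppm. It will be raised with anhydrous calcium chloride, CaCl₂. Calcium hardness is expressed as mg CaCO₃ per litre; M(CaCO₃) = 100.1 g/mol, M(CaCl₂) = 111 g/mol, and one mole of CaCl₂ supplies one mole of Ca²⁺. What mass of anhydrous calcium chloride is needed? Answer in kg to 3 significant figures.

Volume: 1030 m³ = 1,030,000 L.
Hardness to add: (210 − 123) = 87 mg/L as CaCO₃ × 1,030,000 L = 89,610 g as CaCO₃.
Moles of Ca²⁺ (1 mol Ca²⁺ ≡ 1 mol CaCO₃): 89,610 / 100.1 g/mol = 895.2 mol.
Mass of CaCl₂: 895.2 × 111 = 99,370 g.

99.4 kg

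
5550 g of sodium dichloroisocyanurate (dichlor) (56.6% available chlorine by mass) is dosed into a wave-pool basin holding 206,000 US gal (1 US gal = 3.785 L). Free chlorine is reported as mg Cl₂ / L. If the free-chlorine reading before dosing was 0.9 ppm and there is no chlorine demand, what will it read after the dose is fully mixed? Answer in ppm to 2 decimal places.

Volume: 206,000 US gal × 3.785 L/gal = 779,710 L.
Available chlorine delivered: 5550 g × 0.566 = 3141 g as Cl₂.
Concentration rise: 3141 g / 779,710 L = 4.029 mg/L = 4.03 ppm.
Final FC: 0.9 + 4.03 = 4.93 ppm.

4.93 ppm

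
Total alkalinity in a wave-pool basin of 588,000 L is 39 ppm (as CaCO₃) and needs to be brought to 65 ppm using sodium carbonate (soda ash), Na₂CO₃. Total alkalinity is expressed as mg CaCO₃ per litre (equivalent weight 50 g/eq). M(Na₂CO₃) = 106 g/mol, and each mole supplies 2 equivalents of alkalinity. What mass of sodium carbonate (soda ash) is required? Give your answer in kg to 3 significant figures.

16.2 kg

Alkalinity to add: (65 − 39) = 26 mg/L as CaCO₃ × 588,000 L = 15,290 g as CaCO₃.
Equivalents: 15,290 g ÷ 50 g/eq = 305.8 eq.
Each mole of Na₂CO₃ supplies 2 eq, so 305.8 / 2 = 152.9 mol.
Mass: 152.9 mol × 106 g/mol = 16,210 g.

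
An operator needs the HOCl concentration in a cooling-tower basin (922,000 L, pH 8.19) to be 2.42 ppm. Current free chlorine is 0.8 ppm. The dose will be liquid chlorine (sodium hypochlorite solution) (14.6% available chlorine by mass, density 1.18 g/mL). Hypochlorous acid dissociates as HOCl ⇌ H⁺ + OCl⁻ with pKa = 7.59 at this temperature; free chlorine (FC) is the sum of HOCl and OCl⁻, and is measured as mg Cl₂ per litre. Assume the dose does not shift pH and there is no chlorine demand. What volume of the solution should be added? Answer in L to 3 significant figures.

[OCl⁻]/[HOCl] = 10^(pH − pKa) = 10^(8.19 − 7.59) = 3.981; fraction as HOCl = 1/(1 + 3.981) = 0.2008.
Free chlorine required for 2.42 ppm HOCl: 2.42 / 0.2008 = 12.05 ppm.
FC to add: 12.05 − 0.8 = 11.25 mg/L as Cl₂.
Cl₂ equivalent: 11.25 mg/L × 922,000 L = 10,380 g.
Product at 14.6% available Cl: 10,380 / 0.146 = 71,070 g.
Volume: 71,070 g ÷ 1.18 g/mL = 60,230 mL.

60.2 L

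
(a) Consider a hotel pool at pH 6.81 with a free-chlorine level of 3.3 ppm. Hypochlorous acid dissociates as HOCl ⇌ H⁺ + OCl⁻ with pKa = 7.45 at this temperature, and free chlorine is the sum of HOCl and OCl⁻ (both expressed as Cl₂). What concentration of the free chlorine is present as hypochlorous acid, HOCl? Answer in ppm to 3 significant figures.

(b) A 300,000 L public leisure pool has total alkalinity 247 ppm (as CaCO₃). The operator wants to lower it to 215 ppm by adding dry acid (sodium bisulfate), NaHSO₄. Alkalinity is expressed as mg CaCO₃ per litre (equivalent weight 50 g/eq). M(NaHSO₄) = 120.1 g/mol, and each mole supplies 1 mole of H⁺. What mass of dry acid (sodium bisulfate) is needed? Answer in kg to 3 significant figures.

(a) [OCl⁻]/[HOCl] = 10^(pH − pKa) = 10^(6.81 − 7.45) = 10^-0.64 = 0.2291.
(a) Fraction as HOCl = 1 / (1 + 0.2291) = 0.8136.
(a) HOCl = 0.8136 × 3.3 ppm = 2.685 ppm.

(b) Alkalinity to neutralize: (247 − 215) = 32 mg/L as CaCO₃ × 300,000 L = 9600 g as CaCO₃.
(b) Equivalents of H⁺ required: 9600 ÷ 50 g/eq = 192 eq = 192 mol NaHSO₄.
(b) Mass of NaHSO₄: 192 × 120.1 = 23,060 g.

(a) 2.68 ppm; (b) 23.1 kg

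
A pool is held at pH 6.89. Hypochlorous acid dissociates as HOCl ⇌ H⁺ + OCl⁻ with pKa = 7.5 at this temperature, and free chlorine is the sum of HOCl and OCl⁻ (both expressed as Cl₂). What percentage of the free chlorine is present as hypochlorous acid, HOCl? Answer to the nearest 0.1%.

[OCl⁻]/[HOCl] = 10^(pH − pKa) = 10^(6.89 − 7.5) = 10^-0.61 = 0.2455.
Fraction as HOCl = 1 / (1 + 0.2455) = 0.8029.

80.3%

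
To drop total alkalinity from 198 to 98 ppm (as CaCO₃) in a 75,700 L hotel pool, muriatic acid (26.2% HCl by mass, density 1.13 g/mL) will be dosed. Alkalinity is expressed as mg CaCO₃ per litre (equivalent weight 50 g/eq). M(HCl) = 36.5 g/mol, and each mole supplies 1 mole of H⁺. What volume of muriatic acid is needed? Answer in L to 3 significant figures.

18.7 L

Alkalinity to neutralize: (198 − 98) = 100 mg/L as CaCO₃ × 75,700 L = 7570 g as CaCO₃.
Equivalents of H⁺ required: 7570 ÷ 50 g/eq = 151.4 eq = 151.4 mol HCl.
Mass of HCl: 151.4 × 36.5 = 5526 g.
Mass of 26.2% solution: 5526 / 0.262 = 21,090 g.
Volume: 21,090 g ÷ 1.13 g/mL = 18,670 mL.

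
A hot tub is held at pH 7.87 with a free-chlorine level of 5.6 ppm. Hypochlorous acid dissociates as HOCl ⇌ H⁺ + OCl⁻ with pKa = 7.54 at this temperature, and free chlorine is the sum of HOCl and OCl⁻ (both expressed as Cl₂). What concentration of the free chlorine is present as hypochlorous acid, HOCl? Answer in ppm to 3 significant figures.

1.78 ppm

[OCl⁻]/[HOCl] = 10^(pH − pKa) = 10^(7.87 − 7.54) = 10^0.33 = 2.138.
Fraction as HOCl = 1 / (1 + 2.138) = 0.3187.
HOCl = 0.3187 × 5.6 ppm = 1.785 ppm.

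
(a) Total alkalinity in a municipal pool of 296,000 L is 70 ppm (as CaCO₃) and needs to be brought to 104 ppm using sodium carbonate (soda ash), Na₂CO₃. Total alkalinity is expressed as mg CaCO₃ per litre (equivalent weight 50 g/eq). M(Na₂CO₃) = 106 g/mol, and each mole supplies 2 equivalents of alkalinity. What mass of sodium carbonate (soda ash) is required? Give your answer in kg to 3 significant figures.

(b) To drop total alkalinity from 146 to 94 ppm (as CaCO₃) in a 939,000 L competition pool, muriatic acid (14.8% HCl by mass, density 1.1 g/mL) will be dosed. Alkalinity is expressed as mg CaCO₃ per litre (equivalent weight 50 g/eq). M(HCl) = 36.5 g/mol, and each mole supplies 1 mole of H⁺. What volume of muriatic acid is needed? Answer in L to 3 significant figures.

(a) Alkalinity to add: (104 − 70) = 34 mg/L as CaCO₃ × 296,000 L = 10,060 g as CaCO₃.
(a) Equivalents: 10,060 g ÷ 50 g/eq = 201.3 eq.
(a) Each mole of Na₂CO₃ supplies 2 eq, so 201.3 / 2 = 100.6 mol.
(a) Mass: 100.6 mol × 106 g/mol = 10,670 g.

(b) Alkalinity to neutralize: (146 − 94) = 52 mg/L as CaCO₃ × 939,000 L = 48,830 g as CaCO₃.
(b) Equivalents of H⁺ required: 48,830 ÷ 50 g/eq = 976.6 eq = 976.6 mol HCl.
(b) Mass of HCl: 976.6 × 36.5 = 35,640 g.
(b) Mass of 14.8% solution: 35,640 / 0.148 = 240,800 g.
(b) Volume: 240,800 g ÷ 1.1 g/mL = 218,900 mL.

(a) 10.7 kg; (b) 219 L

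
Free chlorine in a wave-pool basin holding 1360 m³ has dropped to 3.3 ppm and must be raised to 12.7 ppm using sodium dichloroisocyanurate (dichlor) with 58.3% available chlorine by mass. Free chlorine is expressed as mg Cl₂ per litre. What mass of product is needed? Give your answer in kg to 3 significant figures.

Volume: 1360 m³ = 1,360,000 L.
Chlorine deficit: 12.7 − 3.3 = 9.4 ppm = 9.4 mg/L as Cl₂.
Cl₂ equivalent needed: 9.4 mg/L × 1,360,000 L = 12,780,000 mg = 12,780 g.
Product at 58.3% available chlorine: 12,780 / 0.583 = 21,930 g.

21.9 kg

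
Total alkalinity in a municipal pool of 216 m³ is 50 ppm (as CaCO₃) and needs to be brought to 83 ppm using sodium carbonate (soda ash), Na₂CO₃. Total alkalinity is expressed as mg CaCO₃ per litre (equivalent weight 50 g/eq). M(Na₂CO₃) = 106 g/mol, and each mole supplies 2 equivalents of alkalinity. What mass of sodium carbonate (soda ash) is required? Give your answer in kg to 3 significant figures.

Volume: 216 m³ = 216,000 L.
Alkalinity to add: (83 − 50) = 33 mg/L as CaCO₃ × 216,000 L = 7128 g as CaCO₃.
Equivalents: 7128 g ÷ 50 g/eq = 142.6 eq.
Each mole of Na₂CO₃ supplies 2 eq, so 142.6 / 2 = 71.28 mol.
Mass: 71.28 mol × 106 g/mol = 7556 g.

7.56 kg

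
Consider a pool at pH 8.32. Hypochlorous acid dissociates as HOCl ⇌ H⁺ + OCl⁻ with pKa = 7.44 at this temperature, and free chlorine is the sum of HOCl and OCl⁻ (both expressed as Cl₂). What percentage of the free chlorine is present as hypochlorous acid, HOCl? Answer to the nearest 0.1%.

[OCl⁻]/[HOCl] = 10^(pH − pKa) = 10^(8.32 − 7.44) = 10^0.88 = 7.586.
Fraction as HOCl = 1 / (1 + 7.586) = 0.1165.

11.6%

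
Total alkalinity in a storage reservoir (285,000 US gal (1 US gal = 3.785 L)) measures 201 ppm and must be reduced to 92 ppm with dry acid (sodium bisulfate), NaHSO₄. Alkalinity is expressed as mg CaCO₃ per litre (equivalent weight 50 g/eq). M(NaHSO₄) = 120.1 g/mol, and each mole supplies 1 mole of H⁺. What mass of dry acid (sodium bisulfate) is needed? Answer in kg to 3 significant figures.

Volume: 285,000 US gal × 3.785 L/gal = 1,078,725 L.
Alkalinity to neutralize: (201 − 92) = 109 mg/L as CaCO₃ × 1,078,725 L = 117,600 g as CaCO₃.
Equivalents of H⁺ required: 117,600 ÷ 50 g/eq = 2352 eq = 2352 mol NaHSO₄.
Mass of NaHSO₄: 2352 × 120.1 = 282,400 g.

282 kg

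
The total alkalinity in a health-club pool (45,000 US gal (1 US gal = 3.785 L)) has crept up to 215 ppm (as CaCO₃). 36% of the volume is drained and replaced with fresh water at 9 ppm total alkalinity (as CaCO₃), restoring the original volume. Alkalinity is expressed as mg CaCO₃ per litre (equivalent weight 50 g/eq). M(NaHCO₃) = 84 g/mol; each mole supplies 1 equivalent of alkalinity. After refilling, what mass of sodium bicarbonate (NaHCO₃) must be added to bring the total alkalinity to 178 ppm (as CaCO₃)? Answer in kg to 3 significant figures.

Volume: 45,000 US gal × 3.785 L/gal = 170,325 L.
After draining 36% and refilling: 215 × 0.64 + 9 × 0.36 = 140.84 ppm.
Deficit to target: 178 − 140.84 = 37.16 mg/L.
As CaCO₃: 37.16 mg/L × 170,325 L = 6329 g; ÷ 50 g/eq ÷ 1 = 126.6 mol NaHCO₃.
Mass: 126.6 × 84 = 10,630 g.

10.6 kg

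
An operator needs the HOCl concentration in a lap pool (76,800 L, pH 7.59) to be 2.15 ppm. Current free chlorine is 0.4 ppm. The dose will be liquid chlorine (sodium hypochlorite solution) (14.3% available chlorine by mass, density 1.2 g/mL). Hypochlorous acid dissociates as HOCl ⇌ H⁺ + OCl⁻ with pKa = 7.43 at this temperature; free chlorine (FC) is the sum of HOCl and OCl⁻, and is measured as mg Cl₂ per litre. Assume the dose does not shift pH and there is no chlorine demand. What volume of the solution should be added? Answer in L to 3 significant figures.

2.17 L

[OCl⁻]/[HOCl] = 10^(pH − pKa) = 10^(7.59 − 7.43) = 1.445; fraction as HOCl = 1/(1 + 1.445) = 0.4089.
Free chlorine required for 2.15 ppm HOCl: 2.15 / 0.4089 = 5.258 ppm.
FC to add: 5.258 − 0.4 = 4.858 mg/L as Cl₂.
Cl₂ equivalent: 4.858 mg/L × 76,800 L = 373.1 g.
Product at 14.3% available Cl: 373.1 / 0.143 = 2609 g.
Volume: 2609 g ÷ 1.2 g/mL = 2174 mL.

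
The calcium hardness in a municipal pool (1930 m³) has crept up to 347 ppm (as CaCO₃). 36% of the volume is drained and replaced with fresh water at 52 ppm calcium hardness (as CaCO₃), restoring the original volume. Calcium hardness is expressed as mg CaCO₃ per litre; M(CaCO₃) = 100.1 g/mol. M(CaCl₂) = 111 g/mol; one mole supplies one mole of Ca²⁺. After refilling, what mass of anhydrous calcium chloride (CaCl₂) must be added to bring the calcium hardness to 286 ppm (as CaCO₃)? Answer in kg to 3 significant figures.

Volume: 1930 m³ = 1,930,000 L.
After draining 36% and refilling: 347 × 0.64 + 52 × 0.36 = 240.8 ppm.
Deficit to target: 286 − 240.8 = 45.2 mg/L.
As CaCO₃: 45.2 mg/L × 1,930,000 L = 87,240 g; ÷ 100.1 = 871.5 mol Ca²⁺.
Mass: 871.5 × 111 = 96,740 g.

96.7 kg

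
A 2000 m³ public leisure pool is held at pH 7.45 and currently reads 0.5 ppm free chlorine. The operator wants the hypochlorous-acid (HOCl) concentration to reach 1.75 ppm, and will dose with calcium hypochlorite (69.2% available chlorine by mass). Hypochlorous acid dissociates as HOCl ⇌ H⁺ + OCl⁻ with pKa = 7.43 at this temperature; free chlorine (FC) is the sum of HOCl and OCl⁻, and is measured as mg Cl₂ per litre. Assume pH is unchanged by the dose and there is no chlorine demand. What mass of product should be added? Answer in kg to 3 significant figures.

Volume: 2000 m³ = 2,000,000 L.
[OCl⁻]/[HOCl] = 10^(pH − pKa) = 10^(7.45 − 7.43) = 1.047; fraction as HOCl = 1/(1 + 1.047) = 0.4885.
Free chlorine required for 1.75 ppm HOCl: 1.75 / 0.4885 = 3.582 ppm.
FC to add: 3.582 − 0.5 = 3.082 mg/L as Cl₂.
Cl₂ equivalent: 3.082 mg/L × 2,000,000 L = 6165 g.
Product at 69.2% available Cl: 6165 / 0.692 = 8909 g.

8.91 kg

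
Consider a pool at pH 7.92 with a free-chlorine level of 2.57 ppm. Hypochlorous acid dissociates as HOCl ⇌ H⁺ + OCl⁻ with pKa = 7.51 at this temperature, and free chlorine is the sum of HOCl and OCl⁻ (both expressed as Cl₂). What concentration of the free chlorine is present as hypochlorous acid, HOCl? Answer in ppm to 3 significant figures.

[OCl⁻]/[HOCl] = 10^(pH − pKa) = 10^(7.92 − 7.51) = 10^0.41 = 2.57.
Fraction as HOCl = 1 / (1 + 2.57) = 0.2801.
HOCl = 0.2801 × 2.57 ppm = 0.7198 ppm.

0.720 ppm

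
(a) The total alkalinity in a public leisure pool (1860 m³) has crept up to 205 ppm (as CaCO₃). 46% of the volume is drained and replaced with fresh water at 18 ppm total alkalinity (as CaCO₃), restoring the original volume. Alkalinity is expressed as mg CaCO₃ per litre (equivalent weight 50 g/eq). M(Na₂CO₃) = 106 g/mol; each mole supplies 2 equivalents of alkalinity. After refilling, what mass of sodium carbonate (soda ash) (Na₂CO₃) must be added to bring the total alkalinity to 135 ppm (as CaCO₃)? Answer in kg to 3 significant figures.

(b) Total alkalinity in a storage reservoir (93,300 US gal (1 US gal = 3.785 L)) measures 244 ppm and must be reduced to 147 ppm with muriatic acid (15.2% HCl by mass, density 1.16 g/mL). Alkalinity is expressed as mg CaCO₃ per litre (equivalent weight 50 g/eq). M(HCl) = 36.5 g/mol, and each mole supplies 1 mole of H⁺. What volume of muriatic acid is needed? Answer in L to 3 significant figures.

(a) 31.6 kg; (b) 142 L

(a) Volume: 1860 m³ = 1,860,000 L.
(a) After draining 46% and refilling: 205 × 0.54 + 18 × 0.46 = 118.98 ppm.
(a) Deficit to target: 135 − 118.98 = 16.02 mg/L.
(a) As CaCO₃: 16.02 mg/L × 1,860,000 L = 29,800 g; ÷ 50 g/eq ÷ 2 = 298 mol Na₂CO₃.
(a) Mass: 298 × 106 = 31,590 g.

(b) Volume: 93,300 US gal × 3.785 L/gal = 353,140 L.
(b) Alkalinity to neutralize: (244 − 147) = 97 mg/L as CaCO₃ × 353,140 L = 34,250 g as CaCO₃.
(b) Equivalents of H⁺ required: 34,250 ÷ 50 g/eq = 685.1 eq = 685.1 mol HCl.
(b) Mass of HCl: 685.1 × 36.5 = 25,010 g.
(b) Mass of 15.2% solution: 25,010 / 0.152 = 164,500 g.
(b) Volume: 164,500 g ÷ 1.16 g/mL = 141,800 mL.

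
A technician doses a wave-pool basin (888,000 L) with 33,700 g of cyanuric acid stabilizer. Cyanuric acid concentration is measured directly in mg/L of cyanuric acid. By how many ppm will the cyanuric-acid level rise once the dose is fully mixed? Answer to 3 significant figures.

Rise: 33,700 g / 888,000 L × 1000 = 37.95 mg/L.

38.0 ppm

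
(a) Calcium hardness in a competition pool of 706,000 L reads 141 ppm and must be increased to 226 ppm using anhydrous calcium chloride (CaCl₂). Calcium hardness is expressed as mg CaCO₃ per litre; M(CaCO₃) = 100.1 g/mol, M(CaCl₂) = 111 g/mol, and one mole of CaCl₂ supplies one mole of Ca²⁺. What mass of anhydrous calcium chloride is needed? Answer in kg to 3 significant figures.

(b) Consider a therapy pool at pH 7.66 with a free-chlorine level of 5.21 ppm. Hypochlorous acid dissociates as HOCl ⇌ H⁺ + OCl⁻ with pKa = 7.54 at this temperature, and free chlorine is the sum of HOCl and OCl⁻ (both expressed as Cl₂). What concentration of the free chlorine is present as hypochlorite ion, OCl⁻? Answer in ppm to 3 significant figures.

(a) 66.5 kg; (b) 2.96 ppm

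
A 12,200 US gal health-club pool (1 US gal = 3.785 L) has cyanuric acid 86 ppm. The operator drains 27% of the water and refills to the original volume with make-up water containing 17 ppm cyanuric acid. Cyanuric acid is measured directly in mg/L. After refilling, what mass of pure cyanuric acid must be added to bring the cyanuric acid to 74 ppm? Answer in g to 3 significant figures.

306 g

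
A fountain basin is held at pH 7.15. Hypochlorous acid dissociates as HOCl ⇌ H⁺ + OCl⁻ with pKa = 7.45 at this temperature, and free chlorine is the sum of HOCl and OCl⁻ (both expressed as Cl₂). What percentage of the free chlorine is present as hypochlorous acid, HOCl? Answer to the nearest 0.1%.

[OCl⁻]/[HOCl] = 10^(pH − pKa) = 10^(7.15 − 7.45) = 10^-0.30 = 0.5012.
Fraction as HOCl = 1 / (1 + 0.5012) = 0.6661.

66.6%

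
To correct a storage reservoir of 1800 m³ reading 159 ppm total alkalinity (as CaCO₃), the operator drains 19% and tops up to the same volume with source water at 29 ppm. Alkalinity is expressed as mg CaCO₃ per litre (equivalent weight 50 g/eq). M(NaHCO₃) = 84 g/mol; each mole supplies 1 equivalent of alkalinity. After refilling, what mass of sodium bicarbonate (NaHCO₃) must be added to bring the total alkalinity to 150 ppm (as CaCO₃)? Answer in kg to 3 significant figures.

Volume: 1800 m³ = 1,800,000 L.
After draining 19% and refilling: 159 × 0.81 + 29 × 0.19 = 134.3 ppm.
Deficit to target: 150 − 134.3 = 15.7 mg/L.
As CaCO₃: 15.7 mg/L × 1,800,000 L = 28,260 g; ÷ 50 g/eq ÷ 1 = 565.2 mol NaHCO₃.
Mass: 565.2 × 84 = 47,480 g.

47.5 kg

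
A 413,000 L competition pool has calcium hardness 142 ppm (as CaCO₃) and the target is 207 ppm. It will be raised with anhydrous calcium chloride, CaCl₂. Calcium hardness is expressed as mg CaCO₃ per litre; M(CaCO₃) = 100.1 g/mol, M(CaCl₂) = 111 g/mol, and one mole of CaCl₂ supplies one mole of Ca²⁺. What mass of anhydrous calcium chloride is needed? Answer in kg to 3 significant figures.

29.8 kg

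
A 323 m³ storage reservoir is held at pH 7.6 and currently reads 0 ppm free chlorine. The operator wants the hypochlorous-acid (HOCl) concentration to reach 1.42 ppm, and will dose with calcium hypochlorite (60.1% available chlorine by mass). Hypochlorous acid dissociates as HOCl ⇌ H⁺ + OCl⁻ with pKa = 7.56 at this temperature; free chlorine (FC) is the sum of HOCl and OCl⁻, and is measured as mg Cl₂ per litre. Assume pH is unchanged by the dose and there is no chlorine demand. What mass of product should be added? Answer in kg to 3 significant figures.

1.60 kg

Volume: 323 m³ = 323,000 L.
[OCl⁻]/[HOCl] = 10^(pH − pKa) = 10^(7.6 − 7.56) = 1.096; fraction as HOCl = 1/(1 + 1.096) = 0.477.
Free chlorine required for 1.42 ppm HOCl: 1.42 / 0.477 = 2.977 ppm.
FC to add: 2.977 − 0 = 2.977 mg/L as Cl₂.
Cl₂ equivalent: 2.977 mg/L × 323,000 L = 961.6 g.
Product at 60.1% available Cl: 961.6 / 0.601 = 1600 g.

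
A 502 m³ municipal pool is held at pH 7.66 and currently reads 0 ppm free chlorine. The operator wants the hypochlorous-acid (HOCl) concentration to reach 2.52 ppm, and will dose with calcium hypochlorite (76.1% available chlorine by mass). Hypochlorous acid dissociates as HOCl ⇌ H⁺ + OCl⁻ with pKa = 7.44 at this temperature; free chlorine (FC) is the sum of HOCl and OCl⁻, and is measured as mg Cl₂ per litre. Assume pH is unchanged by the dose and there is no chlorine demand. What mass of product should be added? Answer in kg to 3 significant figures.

4.42 kg

Volume: 502 m³ = 502,000 L.
[OCl⁻]/[HOCl] = 10^(pH − pKa) = 10^(7.66 − 7.44) = 1.66; fraction as HOCl = 1/(1 + 1.66) = 0.376.
Free chlorine required for 2.52 ppm HOCl: 2.52 / 0.376 = 6.702 ppm.
FC to add: 6.702 − 0 = 6.702 mg/L as Cl₂.
Cl₂ equivalent: 6.702 mg/L × 502,000 L = 3364 g.
Product at 76.1% available Cl: 3364 / 0.761 = 4421 g.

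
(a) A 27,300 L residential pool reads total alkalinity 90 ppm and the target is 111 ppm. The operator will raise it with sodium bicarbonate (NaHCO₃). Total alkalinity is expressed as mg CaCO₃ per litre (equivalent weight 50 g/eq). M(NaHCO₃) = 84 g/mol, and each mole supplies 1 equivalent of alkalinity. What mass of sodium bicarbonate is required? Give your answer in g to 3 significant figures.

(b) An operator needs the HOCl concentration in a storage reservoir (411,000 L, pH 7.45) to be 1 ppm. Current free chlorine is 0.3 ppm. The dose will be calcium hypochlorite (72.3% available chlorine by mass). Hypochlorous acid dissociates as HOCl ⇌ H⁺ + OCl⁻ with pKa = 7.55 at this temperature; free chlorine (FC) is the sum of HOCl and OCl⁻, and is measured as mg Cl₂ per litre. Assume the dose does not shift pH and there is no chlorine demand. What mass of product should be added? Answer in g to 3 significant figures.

(a) 963 g; (b) 849 g

(a) Alkalinity to add: (111 − 90) = 21 mg/L as CaCO₃ × 27,300 L = 573.3 g as CaCO₃.
(a) Equivalents: 573.3 g ÷ 50 g/eq = 11.47 eq.
(a) NaHCO₃ supplies 1 eq per mole → 11.47 mol.
(a) Mass: 11.47 mol × 84 g/mol = 963.1 g.

(b) [OCl⁻]/[HOCl] = 10^(pH − pKa) = 10^(7.45 − 7.55) = 0.7943; fraction as HOCl = 1/(1 + 0.7943) = 0.5573.
(b) Free chlorine required for 1 ppm HOCl: 1 / 0.5573 = 1.794 ppm.
(b) FC to add: 1.794 − 0.3 = 1.494 mg/L as Cl₂.
(b) Cl₂ equivalent: 1.494 mg/L × 411,000 L = 614.2 g.
(b) Product at 72.3% available Cl: 614.2 / 0.723 = 849.5 g.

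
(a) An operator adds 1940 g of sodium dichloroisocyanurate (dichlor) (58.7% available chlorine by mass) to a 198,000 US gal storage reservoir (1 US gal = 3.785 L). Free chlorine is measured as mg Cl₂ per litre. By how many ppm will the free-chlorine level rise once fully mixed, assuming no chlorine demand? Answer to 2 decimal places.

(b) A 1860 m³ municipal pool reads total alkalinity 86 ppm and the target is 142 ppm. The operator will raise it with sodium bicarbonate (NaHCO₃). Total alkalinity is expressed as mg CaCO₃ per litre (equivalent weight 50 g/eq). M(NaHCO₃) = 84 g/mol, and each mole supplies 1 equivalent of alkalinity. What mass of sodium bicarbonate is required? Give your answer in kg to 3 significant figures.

(a) Volume: 198,000 US gal × 3.785 L/gal = 749,430 L.
(a) Available chlorine delivered: 1940 g × 0.587 = 1139 g as Cl₂.
(a) Concentration rise: 1139 g / 749,430 L = 1.52 mg/L = 1.52 ppm.

(b) Volume: 1860 m³ = 1,860,000 L.
(b) Alkalinity to add: (142 − 86) = 56 mg/L as CaCO₃ × 1,860,000 L = 104,200 g as CaCO₃.
(b) Equivalents: 104,200 g ÷ 50 g/eq = 2083 eq.
(b) NaHCO₃ supplies 1 eq per mole → 2083 mol.
(b) Mass: 2083 mol × 84 g/mol = 175,000 g.

(a) 1.52 ppm; (b) 175 kg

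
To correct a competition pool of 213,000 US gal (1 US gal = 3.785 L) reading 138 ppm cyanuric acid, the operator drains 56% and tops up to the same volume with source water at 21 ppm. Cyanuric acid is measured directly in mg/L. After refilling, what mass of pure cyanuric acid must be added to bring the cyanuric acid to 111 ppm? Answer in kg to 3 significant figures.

31.1 kg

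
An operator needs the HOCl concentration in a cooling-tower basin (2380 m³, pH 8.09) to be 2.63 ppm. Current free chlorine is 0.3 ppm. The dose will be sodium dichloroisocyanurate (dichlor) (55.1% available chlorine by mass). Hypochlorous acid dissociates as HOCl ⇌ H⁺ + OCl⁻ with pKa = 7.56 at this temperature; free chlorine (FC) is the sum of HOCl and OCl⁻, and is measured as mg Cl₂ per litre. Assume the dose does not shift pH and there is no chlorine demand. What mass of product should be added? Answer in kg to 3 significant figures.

48.6 kg

Volume: 2380 m³ = 2,380,000 L.
[OCl⁻]/[HOCl] = 10^(pH − pKa) = 10^(8.09 − 7.56) = 3.388; fraction as HOCl = 1/(1 + 3.388) = 0.2279.
Free chlorine required for 2.63 ppm HOCl: 2.63 / 0.2279 = 11.54 ppm.
FC to add: 11.54 − 0.3 = 11.24 mg/L as Cl₂.
Cl₂ equivalent: 11.24 mg/L × 2,380,000 L = 26,760 g.
Product at 55.1% available Cl: 26,760 / 0.551 = 48,560 g.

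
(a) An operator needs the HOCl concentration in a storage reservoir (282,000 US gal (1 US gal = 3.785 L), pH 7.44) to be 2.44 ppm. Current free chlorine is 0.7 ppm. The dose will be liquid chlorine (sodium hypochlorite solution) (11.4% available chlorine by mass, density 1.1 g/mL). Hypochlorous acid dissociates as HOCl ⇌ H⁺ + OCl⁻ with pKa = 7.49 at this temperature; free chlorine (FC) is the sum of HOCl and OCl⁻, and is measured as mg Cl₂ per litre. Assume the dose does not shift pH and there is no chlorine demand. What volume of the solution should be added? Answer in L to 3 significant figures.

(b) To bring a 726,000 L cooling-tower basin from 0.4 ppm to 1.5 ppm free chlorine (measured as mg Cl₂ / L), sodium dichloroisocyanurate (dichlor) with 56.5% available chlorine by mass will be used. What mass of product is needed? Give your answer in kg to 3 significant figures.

(a) 33.3 L; (b) 1.41 kg

(a) Volume: 282,000 US gal × 3.785 L/gal = 1,067,370 L.
(a) [OCl⁻]/[HOCl] = 10^(pH − pKa) = 10^(7.44 − 7.49) = 0.8913; fraction as HOCl = 1/(1 + 0.8913) = 0.5288.
(a) Free chlorine required for 2.44 ppm HOCl: 2.44 / 0.5288 = 4.615 ppm.
(a) FC to add: 4.615 − 0.7 = 3.915 mg/L as Cl₂.
(a) Cl₂ equivalent: 3.915 mg/L × 1,067,370 L = 4178 g.
(a) Product at 11.4% available Cl: 4178 / 0.114 = 36,650 g.
(a) Volume: 36,650 g ÷ 1.1 g/mL = 33,320 mL.

(b) Chlorine deficit: 1.5 − 0.4 = 1.1 ppm = 1.1 mg/L as Cl₂.
(b) Cl₂ equivalent needed: 1.1 mg/L × 726,000 L = 798,600 mg = 798.6 g.
(b) Product at 56.5% available chlorine: 798.6 / 0.565 = 1413 g.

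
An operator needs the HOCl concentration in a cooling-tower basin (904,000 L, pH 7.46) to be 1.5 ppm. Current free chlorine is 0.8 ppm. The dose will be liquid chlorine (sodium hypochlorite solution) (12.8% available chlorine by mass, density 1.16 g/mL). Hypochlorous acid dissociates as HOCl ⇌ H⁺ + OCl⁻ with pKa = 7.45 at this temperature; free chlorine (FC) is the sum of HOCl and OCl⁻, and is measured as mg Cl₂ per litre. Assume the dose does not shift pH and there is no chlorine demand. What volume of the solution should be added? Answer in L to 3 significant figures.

[OCl⁻]/[HOCl] = 10^(pH − pKa) = 10^(7.46 − 7.45) = 1.023; fraction as HOCl = 1/(1 + 1.023) = 0.4942.
Free chlorine required for 1.5 ppm HOCl: 1.5 / 0.4942 = 3.035 ppm.
FC to add: 3.035 − 0.8 = 2.235 mg/L as Cl₂.
Cl₂ equivalent: 2.235 mg/L × 904,000 L = 2020 g.
Product at 12.8% available Cl: 2020 / 0.128 = 15,780 g.
Volume: 15,780 g ÷ 1.16 g/mL = 13,610 mL.

13.6 L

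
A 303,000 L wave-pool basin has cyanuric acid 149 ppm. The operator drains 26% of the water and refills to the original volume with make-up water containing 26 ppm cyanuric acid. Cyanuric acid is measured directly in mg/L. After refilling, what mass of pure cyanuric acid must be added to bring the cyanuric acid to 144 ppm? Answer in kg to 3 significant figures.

After draining 26% and refilling: 149 × 0.74 + 26 × 0.26 = 117.02 ppm.
Deficit to target: 144 − 117.02 = 26.98 mg/L.
Mass: 26.98 mg/L × 303,000 L = 8175 g cyanuric acid.

8.17 kg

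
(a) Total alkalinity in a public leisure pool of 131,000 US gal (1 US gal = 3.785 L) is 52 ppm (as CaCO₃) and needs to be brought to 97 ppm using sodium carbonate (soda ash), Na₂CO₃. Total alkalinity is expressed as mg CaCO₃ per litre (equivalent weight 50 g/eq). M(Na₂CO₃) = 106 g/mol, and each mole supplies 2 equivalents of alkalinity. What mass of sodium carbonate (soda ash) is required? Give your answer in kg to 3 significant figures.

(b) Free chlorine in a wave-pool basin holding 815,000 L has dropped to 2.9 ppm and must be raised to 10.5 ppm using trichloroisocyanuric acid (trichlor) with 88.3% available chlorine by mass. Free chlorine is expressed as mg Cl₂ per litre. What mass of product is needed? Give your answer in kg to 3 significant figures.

(a) 23.7 kg; (b) 7.01 kg

(a) Volume: 131,000 US gal × 3.785 L/gal = 495,835 L.
(a) Alkalinity to add: (97 − 52) = 45 mg/L as CaCO₃ × 495,835 L = 22,310 g as CaCO₃.
(a) Equivalents: 22,310 g ÷ 50 g/eq = 446.3 eq.
(a) Each mole of Na₂CO₃ supplies 2 eq, so 446.3 / 2 = 223.1 mol.
(a) Mass: 223.1 mol × 106 g/mol = 23,650 g.

(b) Chlorine deficit: 10.5 − 2.9 = 7.6 ppm = 7.6 mg/L as Cl₂.
(b) Cl₂ equivalent needed: 7.6 mg/L × 815,000 L = 6,194,000 mg = 6194 g.
(b) Product at 88.3% available chlorine: 6194 / 0.883 = 7015 g.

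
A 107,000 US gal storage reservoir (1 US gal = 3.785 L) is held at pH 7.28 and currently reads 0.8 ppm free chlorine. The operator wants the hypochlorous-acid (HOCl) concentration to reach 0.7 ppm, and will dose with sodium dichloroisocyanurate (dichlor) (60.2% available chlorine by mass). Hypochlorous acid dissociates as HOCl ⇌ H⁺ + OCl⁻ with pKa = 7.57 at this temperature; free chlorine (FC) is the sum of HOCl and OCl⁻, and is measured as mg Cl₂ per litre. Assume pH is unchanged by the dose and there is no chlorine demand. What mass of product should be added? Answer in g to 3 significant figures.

Volume: 107,000 US gal × 3.785 L/gal = 404,995 L.
[OCl⁻]/[HOCl] = 10^(pH − pKa) = 10^(7.28 − 7.57) = 0.5129; fraction as HOCl = 1/(1 + 0.5129) = 0.661.
Free chlorine required for 0.7 ppm HOCl: 0.7 / 0.661 = 1.059 ppm.
FC to add: 1.059 − 0.8 = 0.259 mg/L as Cl₂.
Cl₂ equivalent: 0.259 mg/L × 404,995 L = 104.9 g.
Product at 60.2% available Cl: 104.9 / 0.602 = 174.2 g.

174 g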